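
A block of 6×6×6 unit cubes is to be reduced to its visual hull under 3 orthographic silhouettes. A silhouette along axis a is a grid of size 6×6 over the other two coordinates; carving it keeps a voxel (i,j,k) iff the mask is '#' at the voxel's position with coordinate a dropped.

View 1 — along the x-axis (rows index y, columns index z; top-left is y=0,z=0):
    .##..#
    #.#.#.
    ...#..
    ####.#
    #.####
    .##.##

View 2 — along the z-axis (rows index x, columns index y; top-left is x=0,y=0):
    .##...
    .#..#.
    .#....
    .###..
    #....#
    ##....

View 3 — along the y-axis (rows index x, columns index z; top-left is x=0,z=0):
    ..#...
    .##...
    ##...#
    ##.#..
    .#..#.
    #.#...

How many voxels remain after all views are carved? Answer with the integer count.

start: 6×6×6 = 216 voxels
carve view 1 (along x, YZ-mask fill 21/36): 126 voxels remain
carve view 2 (along z, XY-mask fill 12/36): 37 voxels remain
carve view 3 (along y, XZ-mask fill 13/36): 15 voxels remain

voxel count = 15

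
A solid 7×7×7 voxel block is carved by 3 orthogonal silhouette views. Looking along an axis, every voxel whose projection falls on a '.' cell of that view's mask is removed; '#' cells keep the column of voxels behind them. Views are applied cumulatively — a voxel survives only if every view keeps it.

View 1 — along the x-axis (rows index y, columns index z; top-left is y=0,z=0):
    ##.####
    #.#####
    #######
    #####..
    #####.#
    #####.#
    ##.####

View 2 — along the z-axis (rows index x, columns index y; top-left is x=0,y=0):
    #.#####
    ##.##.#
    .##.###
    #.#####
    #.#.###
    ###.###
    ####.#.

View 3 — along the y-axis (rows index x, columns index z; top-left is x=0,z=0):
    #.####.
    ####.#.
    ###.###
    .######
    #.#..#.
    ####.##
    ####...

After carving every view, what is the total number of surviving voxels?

161 voxels

initial block: 7^3 = 343
after view 1 [x-axis, 42 of 49 cells solid] → remaining = 294
after view 2 [z-axis, 38 of 49 cells solid] → remaining = 230
after view 3 [y-axis, 35 of 49 cells solid] → remaining = 161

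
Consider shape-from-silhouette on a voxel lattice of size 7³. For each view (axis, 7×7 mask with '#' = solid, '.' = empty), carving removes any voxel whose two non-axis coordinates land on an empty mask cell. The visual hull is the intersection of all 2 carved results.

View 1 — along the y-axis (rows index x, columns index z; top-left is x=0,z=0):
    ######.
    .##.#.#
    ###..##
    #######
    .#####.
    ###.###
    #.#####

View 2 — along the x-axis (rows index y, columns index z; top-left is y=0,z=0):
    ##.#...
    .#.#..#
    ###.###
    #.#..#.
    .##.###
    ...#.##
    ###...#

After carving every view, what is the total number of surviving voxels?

start: 7×7×7 = 343 voxels
after view 1 [y-axis, 39 of 49 cells solid] → remaining = 273
after view 2 [x-axis, 27 of 49 cells solid] → remaining = 151

|visual hull| = 151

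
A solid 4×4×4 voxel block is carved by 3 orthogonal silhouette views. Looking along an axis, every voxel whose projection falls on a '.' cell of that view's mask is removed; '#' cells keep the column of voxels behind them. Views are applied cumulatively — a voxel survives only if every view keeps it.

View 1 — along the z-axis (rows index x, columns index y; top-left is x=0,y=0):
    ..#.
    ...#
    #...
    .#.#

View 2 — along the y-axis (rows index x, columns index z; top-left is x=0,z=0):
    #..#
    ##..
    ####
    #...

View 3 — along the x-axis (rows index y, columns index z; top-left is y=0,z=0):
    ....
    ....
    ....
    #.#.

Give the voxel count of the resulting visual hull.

remaining voxels: 2

initial block: 4^3 = 64
after view 1 [z-axis, 5 of 16 cells solid] → remaining = 20
after view 2 [y-axis, 9 of 16 cells solid] → remaining = 10
after view 3 [x-axis, 2 of 16 cells solid] → remaining = 2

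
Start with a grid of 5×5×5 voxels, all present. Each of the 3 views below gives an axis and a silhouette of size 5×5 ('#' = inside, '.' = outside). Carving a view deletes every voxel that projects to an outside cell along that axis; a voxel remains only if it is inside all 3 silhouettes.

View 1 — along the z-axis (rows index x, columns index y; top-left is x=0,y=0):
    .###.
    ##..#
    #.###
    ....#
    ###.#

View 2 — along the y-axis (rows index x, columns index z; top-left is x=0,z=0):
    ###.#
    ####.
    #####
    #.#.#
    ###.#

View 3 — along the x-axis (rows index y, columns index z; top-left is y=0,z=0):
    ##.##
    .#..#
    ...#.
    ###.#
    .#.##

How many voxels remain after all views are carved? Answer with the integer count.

remaining voxels: 32

start: 5×5×5 = 125 voxels
after view 1 [z-axis, 15 of 25 cells solid] → remaining = 75
after view 2 [y-axis, 20 of 25 cells solid] → remaining = 63
after view 3 [x-axis, 14 of 25 cells solid] → remaining = 32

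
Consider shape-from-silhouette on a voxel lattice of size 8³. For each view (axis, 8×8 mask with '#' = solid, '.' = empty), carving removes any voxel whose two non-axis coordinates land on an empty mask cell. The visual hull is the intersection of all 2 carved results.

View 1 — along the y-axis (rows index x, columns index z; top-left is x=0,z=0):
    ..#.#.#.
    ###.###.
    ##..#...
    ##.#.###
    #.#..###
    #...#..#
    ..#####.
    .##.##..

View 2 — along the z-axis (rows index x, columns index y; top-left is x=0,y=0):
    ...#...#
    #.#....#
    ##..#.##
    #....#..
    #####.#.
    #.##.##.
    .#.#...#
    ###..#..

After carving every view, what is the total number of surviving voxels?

voxel count = 127

initial block: 8^3 = 512
after view 1 [y-axis, 35 of 64 cells solid] → remaining = 280
after view 2 [z-axis, 30 of 64 cells solid] → remaining = 127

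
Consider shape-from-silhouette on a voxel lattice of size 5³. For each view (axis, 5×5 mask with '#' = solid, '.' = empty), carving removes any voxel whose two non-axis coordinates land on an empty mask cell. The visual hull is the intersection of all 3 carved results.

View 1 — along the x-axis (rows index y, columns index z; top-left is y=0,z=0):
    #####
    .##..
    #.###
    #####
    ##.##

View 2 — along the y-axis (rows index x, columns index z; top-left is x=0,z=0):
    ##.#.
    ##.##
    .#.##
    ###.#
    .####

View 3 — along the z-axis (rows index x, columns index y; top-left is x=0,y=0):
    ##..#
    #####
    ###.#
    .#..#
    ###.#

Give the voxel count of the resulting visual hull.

49 voxels

full grid |V| = 125
after view 1 [x-axis, 20 of 25 cells solid] → remaining = 100
after view 2 [y-axis, 18 of 25 cells solid] → remaining = 72
after view 3 [z-axis, 18 of 25 cells solid] → remaining = 49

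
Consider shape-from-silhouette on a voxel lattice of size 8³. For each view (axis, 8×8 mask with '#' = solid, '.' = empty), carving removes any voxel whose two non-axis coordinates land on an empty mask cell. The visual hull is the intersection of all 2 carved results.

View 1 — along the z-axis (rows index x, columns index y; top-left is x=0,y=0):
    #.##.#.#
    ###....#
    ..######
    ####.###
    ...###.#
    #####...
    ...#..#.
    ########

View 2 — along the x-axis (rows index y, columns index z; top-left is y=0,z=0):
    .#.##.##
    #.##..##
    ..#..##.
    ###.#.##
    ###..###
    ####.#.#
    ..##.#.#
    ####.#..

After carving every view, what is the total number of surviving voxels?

full grid |V| = 512
after view 1 [z-axis, 41 of 64 cells solid] → remaining = 328
after view 2 [x-axis, 40 of 64 cells solid] → remaining = 205

205 voxels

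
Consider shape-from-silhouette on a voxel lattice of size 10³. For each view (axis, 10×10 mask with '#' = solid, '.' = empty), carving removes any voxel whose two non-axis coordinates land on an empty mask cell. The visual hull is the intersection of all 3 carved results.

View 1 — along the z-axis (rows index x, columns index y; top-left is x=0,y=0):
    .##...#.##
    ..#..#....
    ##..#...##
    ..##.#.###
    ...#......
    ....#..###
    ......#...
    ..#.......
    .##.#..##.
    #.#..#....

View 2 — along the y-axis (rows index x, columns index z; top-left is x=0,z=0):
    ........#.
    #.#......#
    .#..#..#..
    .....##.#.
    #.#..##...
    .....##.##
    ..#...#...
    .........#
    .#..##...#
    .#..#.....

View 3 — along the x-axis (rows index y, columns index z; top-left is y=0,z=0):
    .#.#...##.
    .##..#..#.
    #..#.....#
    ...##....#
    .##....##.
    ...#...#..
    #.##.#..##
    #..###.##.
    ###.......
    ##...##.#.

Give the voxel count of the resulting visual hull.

remaining voxels: 33

initial block: 10^3 = 1000
after view 1 [z-axis, 33 of 100 cells solid] → remaining = 330
after view 2 [y-axis, 27 of 100 cells solid] → remaining = 93
after view 3 [x-axis, 40 of 100 cells solid] → remaining = 33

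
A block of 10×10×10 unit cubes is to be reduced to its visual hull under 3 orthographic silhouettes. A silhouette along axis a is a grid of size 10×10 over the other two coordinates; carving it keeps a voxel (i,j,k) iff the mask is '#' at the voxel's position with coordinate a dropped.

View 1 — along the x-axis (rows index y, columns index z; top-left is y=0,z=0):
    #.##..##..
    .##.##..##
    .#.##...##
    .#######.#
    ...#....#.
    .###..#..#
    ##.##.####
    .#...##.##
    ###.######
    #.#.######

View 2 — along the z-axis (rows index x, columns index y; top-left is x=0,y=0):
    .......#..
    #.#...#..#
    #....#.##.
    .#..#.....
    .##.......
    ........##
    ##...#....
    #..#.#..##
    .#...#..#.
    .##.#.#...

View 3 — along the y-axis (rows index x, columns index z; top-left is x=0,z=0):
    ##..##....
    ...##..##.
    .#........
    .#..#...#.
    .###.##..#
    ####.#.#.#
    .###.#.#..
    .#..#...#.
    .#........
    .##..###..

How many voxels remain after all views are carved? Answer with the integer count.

remaining voxels: 66

initial block: 10^3 = 1000
after view 1 [x-axis, 61 of 100 cells solid] → remaining = 610
after view 2 [z-axis, 30 of 100 cells solid] → remaining = 183
after view 3 [y-axis, 39 of 100 cells solid] → remaining = 66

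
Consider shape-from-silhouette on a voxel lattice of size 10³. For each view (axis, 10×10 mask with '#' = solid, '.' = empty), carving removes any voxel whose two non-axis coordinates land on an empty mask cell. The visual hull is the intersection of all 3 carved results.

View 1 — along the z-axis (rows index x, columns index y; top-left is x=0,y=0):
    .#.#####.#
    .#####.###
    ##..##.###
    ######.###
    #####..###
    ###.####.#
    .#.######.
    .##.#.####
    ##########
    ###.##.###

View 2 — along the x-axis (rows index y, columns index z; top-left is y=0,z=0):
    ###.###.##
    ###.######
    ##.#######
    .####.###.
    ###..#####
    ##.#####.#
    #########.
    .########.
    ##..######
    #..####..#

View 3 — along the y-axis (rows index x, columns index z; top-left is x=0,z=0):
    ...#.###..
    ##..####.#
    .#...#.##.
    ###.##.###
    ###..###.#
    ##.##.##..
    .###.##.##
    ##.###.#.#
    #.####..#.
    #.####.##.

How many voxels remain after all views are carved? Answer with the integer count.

before carving: 1000 voxels (10×10×10)
after view 1 [z-axis, 79 of 100 cells solid] → remaining = 790
after view 2 [x-axis, 80 of 100 cells solid] → remaining = 630
after view 3 [y-axis, 63 of 100 cells solid] → remaining = 404

remaining voxels: 404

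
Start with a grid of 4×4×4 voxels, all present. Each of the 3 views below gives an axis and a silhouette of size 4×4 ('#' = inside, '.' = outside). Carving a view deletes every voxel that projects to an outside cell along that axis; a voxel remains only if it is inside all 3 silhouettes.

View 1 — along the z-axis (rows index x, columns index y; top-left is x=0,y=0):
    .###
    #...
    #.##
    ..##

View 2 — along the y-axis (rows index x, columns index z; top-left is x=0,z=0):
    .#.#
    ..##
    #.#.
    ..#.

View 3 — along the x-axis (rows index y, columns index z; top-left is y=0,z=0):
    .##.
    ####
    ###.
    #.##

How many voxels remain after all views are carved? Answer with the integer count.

start: 4×4×4 = 64 voxels
  1. axis=2 (XY plane), |mask|=9  ⇒  voxels=36
  2. axis=1 (XZ plane), |mask|=7  ⇒  voxels=16
  3. axis=0 (YZ plane), |mask|=12  ⇒  voxels=12

remaining voxels: 12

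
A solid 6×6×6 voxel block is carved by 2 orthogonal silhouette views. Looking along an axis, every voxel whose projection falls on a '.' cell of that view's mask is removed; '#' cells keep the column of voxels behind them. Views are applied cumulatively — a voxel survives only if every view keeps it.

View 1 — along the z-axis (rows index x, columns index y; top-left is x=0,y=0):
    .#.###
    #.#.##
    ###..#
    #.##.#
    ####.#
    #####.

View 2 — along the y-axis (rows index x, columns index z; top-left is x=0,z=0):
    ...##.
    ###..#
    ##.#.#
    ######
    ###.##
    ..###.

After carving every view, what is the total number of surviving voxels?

initial block: 6^3 = 216
[1] z-view keeps 26 columns → grid now 156
[2] y-view keeps 24 columns → grid now 104

104 voxels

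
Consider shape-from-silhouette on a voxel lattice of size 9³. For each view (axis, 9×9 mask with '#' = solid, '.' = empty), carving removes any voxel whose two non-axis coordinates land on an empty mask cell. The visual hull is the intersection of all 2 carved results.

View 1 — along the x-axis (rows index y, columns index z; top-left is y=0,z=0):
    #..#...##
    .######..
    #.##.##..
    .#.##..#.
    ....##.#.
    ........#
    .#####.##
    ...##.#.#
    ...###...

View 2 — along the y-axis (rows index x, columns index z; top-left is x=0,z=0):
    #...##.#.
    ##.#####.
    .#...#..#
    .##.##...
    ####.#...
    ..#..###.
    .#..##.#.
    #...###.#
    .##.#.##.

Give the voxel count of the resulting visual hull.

voxel count = 168

initial block: 9^3 = 729
after view 1 [x-axis, 37 of 81 cells solid] → remaining = 333
after view 2 [y-axis, 41 of 81 cells solid] → remaining = 168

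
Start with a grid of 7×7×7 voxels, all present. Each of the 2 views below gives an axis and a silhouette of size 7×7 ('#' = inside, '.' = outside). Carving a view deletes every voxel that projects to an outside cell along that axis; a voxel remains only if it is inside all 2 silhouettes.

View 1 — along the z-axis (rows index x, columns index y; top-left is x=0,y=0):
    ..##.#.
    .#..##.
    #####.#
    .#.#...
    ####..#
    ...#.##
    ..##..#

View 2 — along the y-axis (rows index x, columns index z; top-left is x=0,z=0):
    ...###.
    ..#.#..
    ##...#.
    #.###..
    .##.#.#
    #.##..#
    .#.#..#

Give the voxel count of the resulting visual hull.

before carving: 343 voxels (7×7×7)
  1. axis=2 (XY plane), |mask|=25  ⇒  voxels=175
  2. axis=1 (XZ plane), |mask|=23  ⇒  voxels=82

voxel count = 82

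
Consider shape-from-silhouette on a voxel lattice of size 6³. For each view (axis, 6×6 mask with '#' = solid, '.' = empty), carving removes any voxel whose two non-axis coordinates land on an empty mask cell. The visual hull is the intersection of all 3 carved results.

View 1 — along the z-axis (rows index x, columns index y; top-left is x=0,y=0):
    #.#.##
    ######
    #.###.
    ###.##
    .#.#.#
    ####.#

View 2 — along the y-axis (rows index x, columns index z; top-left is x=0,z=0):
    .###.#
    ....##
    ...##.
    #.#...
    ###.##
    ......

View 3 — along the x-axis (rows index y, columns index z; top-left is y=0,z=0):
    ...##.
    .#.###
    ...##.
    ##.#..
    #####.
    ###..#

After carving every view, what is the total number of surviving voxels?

before carving: 216 voxels (6×6×6)
carve view 1 (along z, XY-mask fill 27/36): 162 voxels remain
carve view 2 (along y, XZ-mask fill 15/36): 61 voxels remain
carve view 3 (along x, YZ-mask fill 20/36): 34 voxels remain

|visual hull| = 34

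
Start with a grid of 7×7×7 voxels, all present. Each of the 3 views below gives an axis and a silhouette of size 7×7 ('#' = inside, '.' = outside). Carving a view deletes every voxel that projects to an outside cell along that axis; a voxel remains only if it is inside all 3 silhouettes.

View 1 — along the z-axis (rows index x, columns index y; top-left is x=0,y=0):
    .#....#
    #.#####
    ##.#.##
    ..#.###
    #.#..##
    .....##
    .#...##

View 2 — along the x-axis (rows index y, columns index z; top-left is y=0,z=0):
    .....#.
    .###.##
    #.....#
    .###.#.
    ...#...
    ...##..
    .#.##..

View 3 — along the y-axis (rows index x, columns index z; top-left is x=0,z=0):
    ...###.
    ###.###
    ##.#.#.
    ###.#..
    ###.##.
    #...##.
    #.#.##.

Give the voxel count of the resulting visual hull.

before carving: 343 voxels (7×7×7)
V1 z: intersect with XY mask (26 set) -- 182 left
V2 x: intersect with YZ mask (18 set) -- 67 left
V3 y: intersect with XZ mask (29 set) -- 38 left

remaining voxels: 38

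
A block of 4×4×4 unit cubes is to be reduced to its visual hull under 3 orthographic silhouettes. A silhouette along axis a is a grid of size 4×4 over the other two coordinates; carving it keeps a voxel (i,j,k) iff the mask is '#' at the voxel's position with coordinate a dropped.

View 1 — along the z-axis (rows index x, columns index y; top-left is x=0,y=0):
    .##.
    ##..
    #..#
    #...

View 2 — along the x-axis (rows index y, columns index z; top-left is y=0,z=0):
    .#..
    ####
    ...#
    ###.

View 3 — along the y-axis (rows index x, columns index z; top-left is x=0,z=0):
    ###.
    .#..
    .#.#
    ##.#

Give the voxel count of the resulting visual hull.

8 voxels

full grid |V| = 64
  1. axis=2 (XY plane), |mask|=7  ⇒  voxels=28
  2. axis=0 (YZ plane), |mask|=9  ⇒  voxels=15
  3. axis=1 (XZ plane), |mask|=9  ⇒  voxels=8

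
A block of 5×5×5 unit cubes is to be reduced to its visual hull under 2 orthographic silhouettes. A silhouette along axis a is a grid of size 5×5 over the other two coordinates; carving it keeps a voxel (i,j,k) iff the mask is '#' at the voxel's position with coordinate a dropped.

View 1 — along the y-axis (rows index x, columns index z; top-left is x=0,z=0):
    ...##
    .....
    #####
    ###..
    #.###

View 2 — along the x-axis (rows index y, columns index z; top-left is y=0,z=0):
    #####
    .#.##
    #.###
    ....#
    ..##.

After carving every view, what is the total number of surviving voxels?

voxel count = 43

initial block: 5^3 = 125
[1] y-view keeps 14 columns → grid now 70
[2] x-view keeps 15 columns → grid now 43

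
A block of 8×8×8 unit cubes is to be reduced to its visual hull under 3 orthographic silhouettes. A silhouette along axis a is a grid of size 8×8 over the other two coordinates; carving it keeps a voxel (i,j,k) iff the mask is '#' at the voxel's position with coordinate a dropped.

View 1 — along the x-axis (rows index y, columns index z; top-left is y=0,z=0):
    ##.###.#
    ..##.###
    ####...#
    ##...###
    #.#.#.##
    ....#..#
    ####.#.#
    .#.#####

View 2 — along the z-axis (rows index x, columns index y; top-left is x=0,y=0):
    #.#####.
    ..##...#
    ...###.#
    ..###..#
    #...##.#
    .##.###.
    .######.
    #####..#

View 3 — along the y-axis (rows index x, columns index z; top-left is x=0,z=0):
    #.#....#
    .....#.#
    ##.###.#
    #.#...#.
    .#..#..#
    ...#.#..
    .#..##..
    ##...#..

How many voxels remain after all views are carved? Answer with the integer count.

76 voxels

full grid |V| = 512
step 1: project along x, AND mask (40/64) → |grid| = 320
step 2: project along z, AND mask (38/64) → |grid| = 186
step 3: project along y, AND mask (25/64) → |grid| = 76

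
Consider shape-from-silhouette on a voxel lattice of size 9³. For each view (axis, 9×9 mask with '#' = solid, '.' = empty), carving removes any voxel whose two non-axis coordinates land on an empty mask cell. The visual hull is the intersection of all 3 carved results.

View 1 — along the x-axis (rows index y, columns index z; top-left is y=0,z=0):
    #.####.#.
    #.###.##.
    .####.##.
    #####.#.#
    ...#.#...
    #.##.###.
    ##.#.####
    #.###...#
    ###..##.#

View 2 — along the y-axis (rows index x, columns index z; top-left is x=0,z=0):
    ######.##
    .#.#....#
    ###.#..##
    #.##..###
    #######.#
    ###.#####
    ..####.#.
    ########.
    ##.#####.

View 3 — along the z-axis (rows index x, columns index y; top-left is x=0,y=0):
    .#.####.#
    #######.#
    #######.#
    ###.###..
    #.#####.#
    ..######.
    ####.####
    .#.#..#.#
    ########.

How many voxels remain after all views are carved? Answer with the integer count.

full grid |V| = 729
[1] x-view keeps 51 columns → grid now 459
[2] y-view keeps 59 columns → grid now 336
[3] z-view keeps 61 columns → grid now 245

245 voxels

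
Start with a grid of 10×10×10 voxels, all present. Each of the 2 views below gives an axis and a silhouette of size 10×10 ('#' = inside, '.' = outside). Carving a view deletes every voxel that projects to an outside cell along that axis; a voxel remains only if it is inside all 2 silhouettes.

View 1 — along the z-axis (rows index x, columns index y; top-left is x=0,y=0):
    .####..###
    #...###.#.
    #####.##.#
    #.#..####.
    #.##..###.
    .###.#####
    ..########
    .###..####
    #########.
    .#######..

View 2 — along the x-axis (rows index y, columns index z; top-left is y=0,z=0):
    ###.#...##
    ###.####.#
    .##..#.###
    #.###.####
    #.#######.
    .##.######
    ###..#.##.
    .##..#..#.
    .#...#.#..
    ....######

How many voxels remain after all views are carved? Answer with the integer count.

initial block: 10^3 = 1000
carve view 1 (along z, XY-mask fill 71/100): 710 voxels remain
carve view 2 (along x, YZ-mask fill 63/100): 436 voxels remain

|visual hull| = 436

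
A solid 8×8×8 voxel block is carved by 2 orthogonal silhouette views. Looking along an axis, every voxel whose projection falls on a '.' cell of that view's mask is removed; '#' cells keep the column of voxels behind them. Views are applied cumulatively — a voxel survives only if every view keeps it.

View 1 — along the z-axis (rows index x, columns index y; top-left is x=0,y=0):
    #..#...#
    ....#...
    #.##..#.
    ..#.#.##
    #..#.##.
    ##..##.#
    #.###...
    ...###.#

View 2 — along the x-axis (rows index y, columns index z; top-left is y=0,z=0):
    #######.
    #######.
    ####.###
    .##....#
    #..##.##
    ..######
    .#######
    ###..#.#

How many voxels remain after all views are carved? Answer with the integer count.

remaining voxels: 162

initial block: 8^3 = 512
after view 1 [z-axis, 29 of 64 cells solid] → remaining = 232
after view 2 [x-axis, 47 of 64 cells solid] → remaining = 162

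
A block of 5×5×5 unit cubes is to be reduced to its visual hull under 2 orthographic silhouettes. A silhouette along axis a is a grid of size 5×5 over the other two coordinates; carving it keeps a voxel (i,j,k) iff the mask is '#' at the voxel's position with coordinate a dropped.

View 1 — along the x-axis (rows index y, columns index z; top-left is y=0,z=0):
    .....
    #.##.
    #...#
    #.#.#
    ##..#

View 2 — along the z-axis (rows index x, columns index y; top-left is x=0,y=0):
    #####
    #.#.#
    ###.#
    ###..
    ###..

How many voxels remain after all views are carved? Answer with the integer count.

before carving: 125 voxels (5×5×5)
carve view 1 (along x, YZ-mask fill 11/25): 55 voxels remain
carve view 2 (along z, XY-mask fill 18/25): 34 voxels remain

voxel count = 34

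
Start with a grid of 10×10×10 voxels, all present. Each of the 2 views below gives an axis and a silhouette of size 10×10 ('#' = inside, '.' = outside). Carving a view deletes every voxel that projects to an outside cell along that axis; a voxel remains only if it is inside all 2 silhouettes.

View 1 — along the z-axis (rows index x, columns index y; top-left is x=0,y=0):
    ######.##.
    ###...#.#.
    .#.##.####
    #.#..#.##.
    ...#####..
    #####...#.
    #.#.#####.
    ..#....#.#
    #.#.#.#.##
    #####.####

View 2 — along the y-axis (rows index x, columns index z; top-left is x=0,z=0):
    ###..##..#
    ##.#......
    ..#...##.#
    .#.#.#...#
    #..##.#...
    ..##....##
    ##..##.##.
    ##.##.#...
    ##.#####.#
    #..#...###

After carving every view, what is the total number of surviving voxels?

before carving: 1000 voxels (10×10×10)
after view 1 [z-axis, 61 of 100 cells solid] → remaining = 610
after view 2 [y-axis, 49 of 100 cells solid] → remaining = 305

remaining voxels: 305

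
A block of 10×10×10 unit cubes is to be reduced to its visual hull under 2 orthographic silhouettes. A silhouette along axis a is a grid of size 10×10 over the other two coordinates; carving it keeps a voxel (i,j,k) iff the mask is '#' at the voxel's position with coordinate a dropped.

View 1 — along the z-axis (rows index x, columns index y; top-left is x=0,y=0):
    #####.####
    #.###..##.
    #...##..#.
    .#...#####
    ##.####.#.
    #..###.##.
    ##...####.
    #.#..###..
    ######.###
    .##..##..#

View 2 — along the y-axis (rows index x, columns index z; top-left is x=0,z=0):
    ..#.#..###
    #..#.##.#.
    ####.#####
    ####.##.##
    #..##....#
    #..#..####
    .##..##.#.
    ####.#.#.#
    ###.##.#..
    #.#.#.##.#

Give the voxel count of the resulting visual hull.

start: 10×10×10 = 1000 voxels
step 1: project along z, AND mask (63/100) → |grid| = 630
step 2: project along y, AND mask (61/100) → |grid| = 372

voxel count = 372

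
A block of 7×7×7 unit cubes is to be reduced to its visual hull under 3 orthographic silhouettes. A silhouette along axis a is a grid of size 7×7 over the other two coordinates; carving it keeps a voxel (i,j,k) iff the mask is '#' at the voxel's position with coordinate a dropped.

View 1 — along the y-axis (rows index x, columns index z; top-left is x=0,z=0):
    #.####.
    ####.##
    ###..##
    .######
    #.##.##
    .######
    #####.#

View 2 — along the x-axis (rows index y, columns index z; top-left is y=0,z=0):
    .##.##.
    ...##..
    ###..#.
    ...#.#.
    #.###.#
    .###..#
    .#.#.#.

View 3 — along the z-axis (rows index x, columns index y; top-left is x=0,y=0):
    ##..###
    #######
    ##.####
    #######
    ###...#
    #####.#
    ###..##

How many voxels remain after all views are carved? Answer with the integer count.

before carving: 343 voxels (7×7×7)
after view 1 [y-axis, 39 of 49 cells solid] → remaining = 273
after view 2 [x-axis, 24 of 49 cells solid] → remaining = 136
after view 3 [z-axis, 40 of 49 cells solid] → remaining = 108

remaining voxels: 108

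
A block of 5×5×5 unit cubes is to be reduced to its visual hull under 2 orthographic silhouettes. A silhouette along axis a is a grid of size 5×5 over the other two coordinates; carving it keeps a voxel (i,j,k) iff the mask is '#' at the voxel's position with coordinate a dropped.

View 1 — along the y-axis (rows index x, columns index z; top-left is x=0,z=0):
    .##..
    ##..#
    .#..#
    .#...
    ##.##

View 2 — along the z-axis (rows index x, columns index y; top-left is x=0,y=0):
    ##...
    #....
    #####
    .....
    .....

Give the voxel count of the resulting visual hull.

voxel count = 17

start: 5×5×5 = 125 voxels
V1 y: intersect with XZ mask (12 set) -- 60 left
V2 z: intersect with XY mask (8 set) -- 17 left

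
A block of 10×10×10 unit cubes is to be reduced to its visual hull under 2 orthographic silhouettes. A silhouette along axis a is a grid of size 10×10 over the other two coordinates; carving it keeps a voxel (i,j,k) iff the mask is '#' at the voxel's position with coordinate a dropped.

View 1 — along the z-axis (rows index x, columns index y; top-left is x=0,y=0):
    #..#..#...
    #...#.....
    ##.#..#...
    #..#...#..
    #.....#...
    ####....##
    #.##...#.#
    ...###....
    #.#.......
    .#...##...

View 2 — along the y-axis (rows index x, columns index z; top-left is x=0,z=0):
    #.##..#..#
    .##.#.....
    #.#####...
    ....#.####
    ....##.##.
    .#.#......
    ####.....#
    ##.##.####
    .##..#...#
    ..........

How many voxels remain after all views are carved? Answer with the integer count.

full grid |V| = 1000
V1 z: intersect with XY mask (33 set) -- 330 left
V2 y: intersect with XZ mask (42 set) -- 137 left

remaining voxels: 137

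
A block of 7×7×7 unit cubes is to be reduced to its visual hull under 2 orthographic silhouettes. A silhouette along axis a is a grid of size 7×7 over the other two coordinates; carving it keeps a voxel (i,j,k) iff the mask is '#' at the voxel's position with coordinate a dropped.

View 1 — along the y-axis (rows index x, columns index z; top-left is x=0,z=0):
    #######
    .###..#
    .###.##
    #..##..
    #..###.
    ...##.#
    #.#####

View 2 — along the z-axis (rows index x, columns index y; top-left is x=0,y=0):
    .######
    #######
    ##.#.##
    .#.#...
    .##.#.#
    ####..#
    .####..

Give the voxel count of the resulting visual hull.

voxel count = 156

full grid |V| = 343
step 1: project along y, AND mask (32/49) → |grid| = 224
step 2: project along z, AND mask (33/49) → |grid| = 156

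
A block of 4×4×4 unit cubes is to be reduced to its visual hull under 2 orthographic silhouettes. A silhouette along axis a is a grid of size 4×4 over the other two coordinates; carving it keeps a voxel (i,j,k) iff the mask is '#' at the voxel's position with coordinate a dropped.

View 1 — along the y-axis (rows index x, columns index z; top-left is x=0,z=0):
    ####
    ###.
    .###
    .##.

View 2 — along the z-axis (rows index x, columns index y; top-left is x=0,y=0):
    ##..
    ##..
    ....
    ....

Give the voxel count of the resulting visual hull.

initial block: 4^3 = 64
[1] y-view keeps 12 columns → grid now 48
[2] z-view keeps 4 columns → grid now 14

|visual hull| = 14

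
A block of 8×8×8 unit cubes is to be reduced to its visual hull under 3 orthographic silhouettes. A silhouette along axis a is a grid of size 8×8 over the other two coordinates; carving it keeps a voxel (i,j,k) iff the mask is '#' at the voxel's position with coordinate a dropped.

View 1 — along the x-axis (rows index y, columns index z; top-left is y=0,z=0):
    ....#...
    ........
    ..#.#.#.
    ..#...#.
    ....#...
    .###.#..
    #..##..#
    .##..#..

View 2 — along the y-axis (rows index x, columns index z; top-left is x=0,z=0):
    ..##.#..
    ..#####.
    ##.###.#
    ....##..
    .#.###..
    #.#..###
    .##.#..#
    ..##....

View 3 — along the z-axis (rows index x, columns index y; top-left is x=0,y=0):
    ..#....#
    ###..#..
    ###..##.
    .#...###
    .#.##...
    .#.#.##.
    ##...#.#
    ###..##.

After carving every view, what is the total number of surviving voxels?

start: 8×8×8 = 512 voxels
after view 1 [x-axis, 18 of 64 cells solid] → remaining = 144
after view 2 [y-axis, 31 of 64 cells solid] → remaining = 77
after view 3 [z-axis, 31 of 64 cells solid] → remaining = 38

voxel count = 38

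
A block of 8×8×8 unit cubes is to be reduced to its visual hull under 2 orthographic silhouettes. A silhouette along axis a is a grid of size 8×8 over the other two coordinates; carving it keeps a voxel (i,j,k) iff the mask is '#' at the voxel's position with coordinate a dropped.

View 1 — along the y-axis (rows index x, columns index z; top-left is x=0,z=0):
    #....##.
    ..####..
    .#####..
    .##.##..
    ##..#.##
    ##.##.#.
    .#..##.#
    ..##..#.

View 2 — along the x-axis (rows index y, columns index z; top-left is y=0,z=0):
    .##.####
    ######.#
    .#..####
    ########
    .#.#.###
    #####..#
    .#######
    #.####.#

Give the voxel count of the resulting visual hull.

|visual hull| = 208

full grid |V| = 512
  1. axis=1 (XZ plane), |mask|=33  ⇒  voxels=264
  2. axis=0 (YZ plane), |mask|=50  ⇒  voxels=208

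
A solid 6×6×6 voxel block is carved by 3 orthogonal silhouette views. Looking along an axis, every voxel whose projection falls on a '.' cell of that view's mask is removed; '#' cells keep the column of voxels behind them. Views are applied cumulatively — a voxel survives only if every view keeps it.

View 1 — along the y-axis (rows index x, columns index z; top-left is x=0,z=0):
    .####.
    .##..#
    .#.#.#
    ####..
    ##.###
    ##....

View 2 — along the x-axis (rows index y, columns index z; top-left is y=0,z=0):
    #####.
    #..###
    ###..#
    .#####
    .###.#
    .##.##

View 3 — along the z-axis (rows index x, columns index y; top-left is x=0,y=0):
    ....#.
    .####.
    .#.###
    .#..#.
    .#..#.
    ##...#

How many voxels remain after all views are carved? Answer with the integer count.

voxel count = 39

before carving: 216 voxels (6×6×6)
carve view 1 (along y, XZ-mask fill 21/36): 126 voxels remain
carve view 2 (along x, YZ-mask fill 26/36): 93 voxels remain
carve view 3 (along z, XY-mask fill 16/36): 39 voxels remain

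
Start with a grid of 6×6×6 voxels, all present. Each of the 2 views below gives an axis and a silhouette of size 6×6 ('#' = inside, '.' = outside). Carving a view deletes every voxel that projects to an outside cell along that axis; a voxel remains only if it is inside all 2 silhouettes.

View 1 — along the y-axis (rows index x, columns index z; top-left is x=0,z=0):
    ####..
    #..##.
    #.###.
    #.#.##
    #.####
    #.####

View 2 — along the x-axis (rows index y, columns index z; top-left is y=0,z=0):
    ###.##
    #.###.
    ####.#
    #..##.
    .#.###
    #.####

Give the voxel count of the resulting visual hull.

voxel count = 115

start: 6×6×6 = 216 voxels
[1] y-view keeps 25 columns → grid now 150
[2] x-view keeps 26 columns → grid now 115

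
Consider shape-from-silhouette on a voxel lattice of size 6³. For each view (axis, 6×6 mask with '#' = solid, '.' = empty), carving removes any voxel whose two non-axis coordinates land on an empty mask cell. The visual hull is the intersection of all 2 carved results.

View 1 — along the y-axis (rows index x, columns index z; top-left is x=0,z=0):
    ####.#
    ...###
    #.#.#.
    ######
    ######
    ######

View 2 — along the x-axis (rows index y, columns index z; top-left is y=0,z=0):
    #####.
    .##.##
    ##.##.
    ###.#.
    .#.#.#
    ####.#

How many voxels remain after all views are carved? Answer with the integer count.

before carving: 216 voxels (6×6×6)
after view 1 [y-axis, 29 of 36 cells solid] → remaining = 174
after view 2 [x-axis, 25 of 36 cells solid] → remaining = 119

remaining voxels: 119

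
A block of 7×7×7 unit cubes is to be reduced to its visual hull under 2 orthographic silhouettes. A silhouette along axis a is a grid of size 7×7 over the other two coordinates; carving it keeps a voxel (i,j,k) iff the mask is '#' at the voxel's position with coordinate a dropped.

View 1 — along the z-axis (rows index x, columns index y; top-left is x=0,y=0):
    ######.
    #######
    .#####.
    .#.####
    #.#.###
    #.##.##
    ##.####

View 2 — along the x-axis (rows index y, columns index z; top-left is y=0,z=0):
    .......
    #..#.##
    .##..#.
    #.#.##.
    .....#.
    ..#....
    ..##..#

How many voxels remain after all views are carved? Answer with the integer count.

|visual hull| = 87

initial block: 7^3 = 343
step 1: project along z, AND mask (39/49) → |grid| = 273
step 2: project along x, AND mask (16/49) → |grid| = 87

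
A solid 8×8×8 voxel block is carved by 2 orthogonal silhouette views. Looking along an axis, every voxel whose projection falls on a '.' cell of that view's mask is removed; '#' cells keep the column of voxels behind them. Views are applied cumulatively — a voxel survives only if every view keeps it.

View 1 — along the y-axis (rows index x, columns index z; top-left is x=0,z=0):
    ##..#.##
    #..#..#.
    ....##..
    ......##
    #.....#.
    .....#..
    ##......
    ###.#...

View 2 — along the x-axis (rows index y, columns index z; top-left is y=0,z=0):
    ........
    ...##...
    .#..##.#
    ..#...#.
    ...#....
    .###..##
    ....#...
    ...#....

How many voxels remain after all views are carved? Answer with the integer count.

before carving: 512 voxels (8×8×8)
after view 1 [y-axis, 21 of 64 cells solid] → remaining = 168
after view 2 [x-axis, 16 of 64 cells solid] → remaining = 35

voxel count = 35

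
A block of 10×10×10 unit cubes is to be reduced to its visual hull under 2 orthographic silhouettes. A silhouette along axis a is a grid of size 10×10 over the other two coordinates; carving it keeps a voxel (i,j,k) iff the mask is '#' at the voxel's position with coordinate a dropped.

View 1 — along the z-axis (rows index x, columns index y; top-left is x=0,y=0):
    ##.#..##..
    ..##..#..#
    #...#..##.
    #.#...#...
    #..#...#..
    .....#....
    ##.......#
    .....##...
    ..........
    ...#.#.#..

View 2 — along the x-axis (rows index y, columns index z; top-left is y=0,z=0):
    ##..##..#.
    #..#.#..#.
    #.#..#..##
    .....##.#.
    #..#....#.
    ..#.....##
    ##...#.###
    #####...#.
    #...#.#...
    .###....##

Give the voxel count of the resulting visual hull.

initial block: 10^3 = 1000
V1 z: intersect with XY mask (28 set) -- 280 left
V2 x: intersect with YZ mask (43 set) -- 128 left

128 voxels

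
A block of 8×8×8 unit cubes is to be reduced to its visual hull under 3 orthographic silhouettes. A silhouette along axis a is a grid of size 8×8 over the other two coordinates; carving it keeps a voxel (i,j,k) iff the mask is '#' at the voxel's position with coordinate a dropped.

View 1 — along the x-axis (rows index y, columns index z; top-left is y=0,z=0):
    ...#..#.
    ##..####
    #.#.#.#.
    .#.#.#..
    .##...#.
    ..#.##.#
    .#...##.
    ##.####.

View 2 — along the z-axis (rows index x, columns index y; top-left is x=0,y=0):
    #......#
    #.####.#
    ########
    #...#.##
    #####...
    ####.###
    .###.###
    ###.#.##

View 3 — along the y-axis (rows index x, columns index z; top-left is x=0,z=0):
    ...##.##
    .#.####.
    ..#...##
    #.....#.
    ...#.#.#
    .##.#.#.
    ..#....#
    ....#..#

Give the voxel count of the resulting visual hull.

start: 8×8×8 = 512 voxels
carve view 1 (along x, YZ-mask fill 31/64): 248 voxels remain
carve view 2 (along z, XY-mask fill 44/64): 171 voxels remain
carve view 3 (along y, XZ-mask fill 25/64): 65 voxels remain

|visual hull| = 65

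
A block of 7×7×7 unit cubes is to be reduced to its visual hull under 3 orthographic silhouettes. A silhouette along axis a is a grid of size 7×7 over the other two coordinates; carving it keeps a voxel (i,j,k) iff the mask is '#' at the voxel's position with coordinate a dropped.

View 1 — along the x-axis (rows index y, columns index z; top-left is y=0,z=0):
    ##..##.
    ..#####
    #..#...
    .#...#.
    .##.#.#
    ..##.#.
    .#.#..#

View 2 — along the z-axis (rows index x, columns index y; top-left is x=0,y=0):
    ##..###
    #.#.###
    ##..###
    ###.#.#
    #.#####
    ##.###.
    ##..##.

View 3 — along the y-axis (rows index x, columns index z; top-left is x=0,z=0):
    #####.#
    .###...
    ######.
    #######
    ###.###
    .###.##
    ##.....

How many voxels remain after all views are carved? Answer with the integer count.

full grid |V| = 343
V1 x: intersect with YZ mask (23 set) -- 161 left
V2 z: intersect with XY mask (35 set) -- 124 left
V3 y: intersect with XZ mask (35 set) -- 90 left

voxel count = 90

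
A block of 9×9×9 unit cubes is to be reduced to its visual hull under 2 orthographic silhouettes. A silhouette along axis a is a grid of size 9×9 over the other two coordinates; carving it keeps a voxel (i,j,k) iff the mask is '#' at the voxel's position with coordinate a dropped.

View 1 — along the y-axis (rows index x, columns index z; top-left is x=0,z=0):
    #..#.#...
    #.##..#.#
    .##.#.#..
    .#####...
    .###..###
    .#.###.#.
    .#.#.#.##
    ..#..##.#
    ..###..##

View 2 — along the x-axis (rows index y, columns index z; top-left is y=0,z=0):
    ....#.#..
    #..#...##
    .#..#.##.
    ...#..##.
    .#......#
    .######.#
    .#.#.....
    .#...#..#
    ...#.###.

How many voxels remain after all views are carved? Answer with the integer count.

151 voxels

before carving: 729 voxels (9×9×9)
  1. axis=1 (XZ plane), |mask|=42  ⇒  voxels=378
  2. axis=0 (YZ plane), |mask|=31  ⇒  voxels=151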